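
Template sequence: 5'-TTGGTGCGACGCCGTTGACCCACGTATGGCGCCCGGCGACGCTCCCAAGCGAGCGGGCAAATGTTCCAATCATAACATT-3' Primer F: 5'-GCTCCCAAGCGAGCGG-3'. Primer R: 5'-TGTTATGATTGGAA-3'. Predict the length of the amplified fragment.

The forward primer matches the template at positions 41–56.
Taking the reverse complement of TGTTATGATTGGAA gives TTCCAATCATAACA, found at positions 64–77 on the template; the primer anneals here to the top strand with its 3' end pointing upstream.
The product runs from position 41 to position 77, so its length is 77 − 41 + 1 = 37 bp.

37 bp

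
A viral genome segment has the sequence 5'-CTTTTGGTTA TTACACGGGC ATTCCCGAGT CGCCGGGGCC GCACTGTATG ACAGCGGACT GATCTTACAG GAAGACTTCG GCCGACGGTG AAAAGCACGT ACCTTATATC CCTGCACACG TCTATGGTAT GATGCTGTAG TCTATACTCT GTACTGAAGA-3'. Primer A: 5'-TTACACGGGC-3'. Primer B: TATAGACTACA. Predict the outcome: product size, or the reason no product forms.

Yes — a 136 bp product.

Primer A (TTACACGGGC) matches the top strand at positions 11–20; it acts as a forward primer.
Primer B's reverse complement is TGTAGTCTATA, matching the top strand at positions 136–146; it acts as a reverse primer.
The 3' ends face each other across positions 11–146, giving a 136 bp product.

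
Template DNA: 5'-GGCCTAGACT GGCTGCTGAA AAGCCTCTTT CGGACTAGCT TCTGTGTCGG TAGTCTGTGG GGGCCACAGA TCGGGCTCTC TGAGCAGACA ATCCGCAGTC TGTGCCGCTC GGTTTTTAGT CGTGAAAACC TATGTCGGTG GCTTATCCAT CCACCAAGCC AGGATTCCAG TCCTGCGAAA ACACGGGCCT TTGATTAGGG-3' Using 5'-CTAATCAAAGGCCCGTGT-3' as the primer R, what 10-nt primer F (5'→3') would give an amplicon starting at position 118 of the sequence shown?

The reverse primer's reverse complement ACACGGGCCTTTGATTAG matches the template at positions 181–198; the product starts at position 118.
The forward primer is identical to the top strand over positions 118–127: AGTCGTGAAA.

5'-AGTCGTGAAA-3'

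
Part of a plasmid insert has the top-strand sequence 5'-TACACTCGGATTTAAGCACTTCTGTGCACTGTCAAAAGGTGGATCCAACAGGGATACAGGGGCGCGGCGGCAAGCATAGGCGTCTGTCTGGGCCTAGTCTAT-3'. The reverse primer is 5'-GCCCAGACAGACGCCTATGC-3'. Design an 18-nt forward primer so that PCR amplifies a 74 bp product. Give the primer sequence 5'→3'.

The reverse primer's reverse complement GCATAGGCGTCTGTCTGGGC matches the template at positions 74–93, so the product ends at position 93.
A 74 bp product then starts at position 93 − 74 + 1 = 20.
The forward primer is identical to the top strand there: TTCTGTGCACTGTCAAAA.

5'-TTCTGTGCACTGTCAAAA-3'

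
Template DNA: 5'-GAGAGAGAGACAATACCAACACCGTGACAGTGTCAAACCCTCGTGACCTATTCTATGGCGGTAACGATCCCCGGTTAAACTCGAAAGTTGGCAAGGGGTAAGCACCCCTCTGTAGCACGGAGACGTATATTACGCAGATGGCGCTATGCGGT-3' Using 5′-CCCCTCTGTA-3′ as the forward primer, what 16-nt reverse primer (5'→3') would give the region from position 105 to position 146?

The product's 3' end on the top strand is position 146.
The reverse primer anneals to the top strand over positions 131–146, i.e. to TACGCAGATGGCGCTA.
Its sequence written 5'→3' is the reverse complement: TAGCGCCATCTGCGTA.

5'-TAGCGCCATCTGCGTA-3'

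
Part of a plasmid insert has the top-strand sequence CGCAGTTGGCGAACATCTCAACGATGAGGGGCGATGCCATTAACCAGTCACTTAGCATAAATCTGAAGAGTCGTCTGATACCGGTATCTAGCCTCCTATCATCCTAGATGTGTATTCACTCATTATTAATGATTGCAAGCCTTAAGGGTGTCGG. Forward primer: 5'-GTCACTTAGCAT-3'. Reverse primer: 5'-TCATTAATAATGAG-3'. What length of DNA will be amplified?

86 bp

The forward primer matches the template at positions 47–58.
Reverse complement of the reverse primer: CTCATTATTAATGA. This occurs on the top strand at positions 119–132.
Amplicon spans positions 47–132: 86 bp.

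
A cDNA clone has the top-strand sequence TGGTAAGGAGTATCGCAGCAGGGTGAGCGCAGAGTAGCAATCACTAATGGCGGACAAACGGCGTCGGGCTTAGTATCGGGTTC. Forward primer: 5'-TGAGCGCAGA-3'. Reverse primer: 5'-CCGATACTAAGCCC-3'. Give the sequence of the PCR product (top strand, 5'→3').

5'-TGAGCGCAGAGTAGCAATCACTAATGGCGGACAAACGGCGTCGGGCTTAGTATCGG-3'

Scanning the template, TGAGCGCAGA occurs at positions 24–33; this primer anneals to the bottom strand there with its 3' end pointing downstream.
Taking the reverse complement of CCGATACTAAGCCC gives GGGCTTAGTATCGG, found at positions 66–79 on the template; the primer anneals here to the top strand with its 3' end pointing upstream.
The product is the template from position 24 through 79 (56 bp).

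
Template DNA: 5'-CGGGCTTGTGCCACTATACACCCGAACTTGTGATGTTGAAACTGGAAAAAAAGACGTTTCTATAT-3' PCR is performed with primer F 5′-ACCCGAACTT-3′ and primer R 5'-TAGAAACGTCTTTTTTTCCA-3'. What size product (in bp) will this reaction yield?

43 bp

Scanning the template, ACCCGAACTT occurs at positions 20–29; this primer anneals to the bottom strand there with its 3' end pointing downstream.
Taking the reverse complement of TAGAAACGTCTTTTTTTCCA gives TGGAAAAAAAGACGTTTCTA, found at positions 43–62 on the template; the primer anneals here to the top strand with its 3' end pointing upstream.
Product length = (reverse-primer end) − (forward-primer start) + 1 = 62 − 20 + 1 = 43 bp.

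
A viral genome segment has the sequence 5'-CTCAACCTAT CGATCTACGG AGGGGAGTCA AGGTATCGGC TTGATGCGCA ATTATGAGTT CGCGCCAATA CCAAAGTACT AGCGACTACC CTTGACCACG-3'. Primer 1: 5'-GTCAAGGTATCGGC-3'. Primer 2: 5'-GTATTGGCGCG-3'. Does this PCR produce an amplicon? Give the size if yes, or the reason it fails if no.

Primer 1 (GTCAAGGTATCGGC) matches the top strand at positions 27–40; it acts as a forward primer.
Primer 2's reverse complement is CGCGCCAATAC, matching the top strand at positions 61–71; it acts as a reverse primer.
The 3' ends face each other across positions 27–71, giving a 45 bp product.

Yes — a 45 bp product.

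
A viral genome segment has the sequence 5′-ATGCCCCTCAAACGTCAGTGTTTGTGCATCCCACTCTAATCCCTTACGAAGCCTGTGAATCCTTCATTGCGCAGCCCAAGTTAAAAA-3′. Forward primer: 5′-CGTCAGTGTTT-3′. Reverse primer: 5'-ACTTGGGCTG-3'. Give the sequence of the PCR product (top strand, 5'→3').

5'-CGTCAGTGTTTGTGCATCCCACTCTAATCCCTTACGAAGCCTGTGAATCCTTCATTGCGCAGCCCAAGT-3'

Scanning the template, CGTCAGTGTTT occurs at positions 13–23; this primer anneals to the bottom strand there with its 3' end pointing downstream.
Taking the reverse complement of ACTTGGGCTG gives CAGCCCAAGT, found at positions 72–81 on the template; the primer anneals here to the top strand with its 3' end pointing upstream.
The product is the template from position 13 through 81 (69 bp).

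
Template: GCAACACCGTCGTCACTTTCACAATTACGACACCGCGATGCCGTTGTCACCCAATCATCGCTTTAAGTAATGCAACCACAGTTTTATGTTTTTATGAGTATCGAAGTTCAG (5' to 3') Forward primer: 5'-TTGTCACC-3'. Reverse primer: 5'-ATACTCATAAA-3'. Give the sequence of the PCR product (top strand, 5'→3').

Scanning the template, TTGTCACC occurs at positions 44–51; this primer anneals to the bottom strand there with its 3' end pointing downstream.
The reverse primer's reverse complement is TTTATGAGTAT, which matches the template at positions 91–101.
The product is the template from position 44 through 101 (58 bp).

5'-TTGTCACCCAATCATCGCTTTAAGTAATGCAACCACAGTTTTATGTTTTTATGAGTAT-3'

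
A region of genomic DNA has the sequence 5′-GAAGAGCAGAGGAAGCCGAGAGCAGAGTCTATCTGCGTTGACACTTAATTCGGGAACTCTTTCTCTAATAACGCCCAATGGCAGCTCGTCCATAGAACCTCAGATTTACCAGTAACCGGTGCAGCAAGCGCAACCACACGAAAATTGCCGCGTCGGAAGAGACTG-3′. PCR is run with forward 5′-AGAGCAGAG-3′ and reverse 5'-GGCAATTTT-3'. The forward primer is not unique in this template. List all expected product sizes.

147 bp, 131 bp

The forward primer AGAGCAGAG matches the top strand at positions 3–11, 19–27.
The reverse primer's reverse complement is AAAATTGCC, matching at positions 141–149.
Each forward site pairs with the reverse site to give a product ending at position 149: sizes 147, 131 bp.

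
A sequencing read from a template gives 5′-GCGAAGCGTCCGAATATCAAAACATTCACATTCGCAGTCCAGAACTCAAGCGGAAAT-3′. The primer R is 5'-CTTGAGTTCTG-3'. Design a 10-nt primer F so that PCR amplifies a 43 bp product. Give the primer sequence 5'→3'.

5'-GTCCGAATAT-3'

The reverse primer's reverse complement CAGAACTCAAG matches the template at positions 40–50, so the product ends at position 50.
A 43 bp product then starts at position 50 − 43 + 1 = 8.
The forward primer is identical to the top strand there: GTCCGAATAT.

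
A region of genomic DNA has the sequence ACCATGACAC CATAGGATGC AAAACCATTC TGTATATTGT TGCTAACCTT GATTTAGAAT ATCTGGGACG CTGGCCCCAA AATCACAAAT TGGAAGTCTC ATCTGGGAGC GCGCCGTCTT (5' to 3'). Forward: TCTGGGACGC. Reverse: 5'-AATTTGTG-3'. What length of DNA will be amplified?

30 bp

Forward primer TCTGGGACGC is found on the top strand at positions 62–71.
The reverse primer's reverse complement is CACAAATT, which matches the template at positions 84–91.
Amplicon spans positions 62–91: 30 bp.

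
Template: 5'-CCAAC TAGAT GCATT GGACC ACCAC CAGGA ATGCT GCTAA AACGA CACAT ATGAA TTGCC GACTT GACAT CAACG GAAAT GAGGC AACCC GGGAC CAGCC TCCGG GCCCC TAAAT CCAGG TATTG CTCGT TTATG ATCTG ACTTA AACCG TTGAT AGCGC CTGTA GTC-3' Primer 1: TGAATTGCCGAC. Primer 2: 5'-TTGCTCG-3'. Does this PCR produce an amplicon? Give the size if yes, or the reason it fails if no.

Primer 1 (TGAATTGCCGAC) matches the top strand at positions 52–63 (3' end points downstream).
Primer 2 (TTGCTCG) also matches the top strand directly, at positions 123–129 — its reverse complement CGAGCAA is not present.
Both primers anneal to the bottom strand with 3' ends pointing the same way, so neither can prime synthesis back toward the other.

No product — both primers anneal to the same strand and extend in the same direction.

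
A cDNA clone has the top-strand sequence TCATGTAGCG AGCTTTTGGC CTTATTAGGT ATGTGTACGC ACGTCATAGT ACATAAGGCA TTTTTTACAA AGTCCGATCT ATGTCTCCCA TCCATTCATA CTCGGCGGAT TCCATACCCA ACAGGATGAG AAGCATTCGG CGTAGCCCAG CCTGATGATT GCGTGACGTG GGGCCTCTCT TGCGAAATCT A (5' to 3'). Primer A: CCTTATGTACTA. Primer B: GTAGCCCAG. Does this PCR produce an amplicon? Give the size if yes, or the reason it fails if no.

No product — the primers' 3' ends point away from each other.

Primer A (CCTTATGTACTA) has reverse complement TAGTACATAAGG, which matches the top strand at positions 47–58; primer A anneals to the top strand there with its 3' end pointing upstream toward position 47.
Primer B (GTAGCCCAG) matches the top strand directly at positions 142–150; it anneals to the bottom strand with its 3' end pointing downstream toward position 150.
The 3' ends diverge (primer A extends toward position 1, primer B toward position 191), so the primers never converge on a shared product.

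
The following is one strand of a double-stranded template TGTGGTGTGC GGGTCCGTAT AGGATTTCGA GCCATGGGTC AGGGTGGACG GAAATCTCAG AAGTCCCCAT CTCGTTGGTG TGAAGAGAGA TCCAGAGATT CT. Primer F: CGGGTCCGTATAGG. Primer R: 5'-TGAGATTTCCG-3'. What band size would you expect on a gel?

50 bp

Scanning the template, CGGGTCCGTATAGG occurs at positions 10–23; this primer anneals to the bottom strand there with its 3' end pointing downstream.
Taking the reverse complement of TGAGATTTCCG gives CGGAAATCTCA, found at positions 49–59 on the template; the primer anneals here to the top strand with its 3' end pointing upstream.
Product length = (reverse-primer end) − (forward-primer start) + 1 = 59 − 10 + 1 = 50 bp.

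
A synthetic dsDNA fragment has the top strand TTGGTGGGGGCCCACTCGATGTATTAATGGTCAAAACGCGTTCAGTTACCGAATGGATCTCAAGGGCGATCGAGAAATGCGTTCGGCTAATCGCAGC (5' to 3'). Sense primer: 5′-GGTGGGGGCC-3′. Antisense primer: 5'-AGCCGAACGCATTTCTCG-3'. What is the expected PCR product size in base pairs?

86 bp

The forward primer matches the template at positions 3–12.
Taking the reverse complement of AGCCGAACGCATTTCTCG gives CGAGAAATGCGTTCGGCT, found at positions 71–88 on the template; the primer anneals here to the top strand with its 3' end pointing upstream.
Amplicon spans positions 3–88: 86 bp.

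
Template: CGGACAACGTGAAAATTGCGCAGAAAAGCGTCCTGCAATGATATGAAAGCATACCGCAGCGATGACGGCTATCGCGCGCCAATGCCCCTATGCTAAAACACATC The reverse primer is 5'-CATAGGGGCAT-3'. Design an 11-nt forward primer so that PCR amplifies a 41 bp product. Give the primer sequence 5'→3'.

5'-TACCGCAGCGA-3'

The reverse primer's reverse complement ATGCCCCTATG matches the template at positions 82–92, so the product ends at position 92.
A 41 bp product then starts at position 92 − 41 + 1 = 52.
The forward primer is identical to the top strand there: TACCGCAGCGA.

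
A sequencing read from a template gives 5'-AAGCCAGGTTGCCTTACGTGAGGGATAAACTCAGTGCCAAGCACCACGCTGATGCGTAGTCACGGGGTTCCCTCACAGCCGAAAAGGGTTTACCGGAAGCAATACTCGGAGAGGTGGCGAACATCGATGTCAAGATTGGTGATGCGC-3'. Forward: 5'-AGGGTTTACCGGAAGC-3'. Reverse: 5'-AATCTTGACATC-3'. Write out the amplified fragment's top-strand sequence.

Scanning the template, AGGGTTTACCGGAAGC occurs at positions 85–100; this primer anneals to the bottom strand there with its 3' end pointing downstream.
Taking the reverse complement of AATCTTGACATC gives GATGTCAAGATT, found at positions 126–137 on the template; the primer anneals here to the top strand with its 3' end pointing upstream.
The product is the template from position 85 through 137 (53 bp).

5'-AGGGTTTACCGGAAGCAATACTCGGAGAGGTGGCGAACATCGATGTCAAGATT-3'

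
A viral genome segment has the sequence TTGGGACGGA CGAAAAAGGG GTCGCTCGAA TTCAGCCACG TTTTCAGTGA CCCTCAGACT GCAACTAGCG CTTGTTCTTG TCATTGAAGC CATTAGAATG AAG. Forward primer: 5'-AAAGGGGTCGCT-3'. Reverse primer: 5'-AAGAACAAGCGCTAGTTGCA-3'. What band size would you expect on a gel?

65 bp

Forward primer AAAGGGGTCGCT is found on the top strand at positions 15–26.
Reverse complement of the reverse primer: TGCAACTAGCGCTTGTTCTT. This occurs on the top strand at positions 60–79.
Product length = (reverse-primer end) − (forward-primer start) + 1 = 79 − 15 + 1 = 65 bp.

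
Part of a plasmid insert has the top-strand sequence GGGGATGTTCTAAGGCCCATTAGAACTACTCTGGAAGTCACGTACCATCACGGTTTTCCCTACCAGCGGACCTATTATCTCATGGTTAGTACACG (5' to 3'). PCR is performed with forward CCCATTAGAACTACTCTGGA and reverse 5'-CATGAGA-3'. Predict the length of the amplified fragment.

Scanning the template, CCCATTAGAACTACTCTGGA occurs at positions 16–35; this primer anneals to the bottom strand there with its 3' end pointing downstream.
Reverse complement of the reverse primer: TCTCATG. This occurs on the top strand at positions 78–84.
Amplicon spans positions 16–84: 69 bp.

69 bp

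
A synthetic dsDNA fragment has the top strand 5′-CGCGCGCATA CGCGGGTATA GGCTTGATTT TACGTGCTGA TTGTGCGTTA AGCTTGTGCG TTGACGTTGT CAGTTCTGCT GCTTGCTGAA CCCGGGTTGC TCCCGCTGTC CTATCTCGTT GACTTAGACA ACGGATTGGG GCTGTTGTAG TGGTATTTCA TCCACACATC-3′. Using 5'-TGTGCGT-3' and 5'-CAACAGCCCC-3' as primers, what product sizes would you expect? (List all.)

The forward primer TGTGCGT matches the top strand at positions 42–48, 55–61.
The reverse primer's reverse complement is GGGGCTGTTG, matching at positions 138–147.
Each forward site pairs with the reverse site to give a product ending at position 147: sizes 106, 93 bp.

106 bp, 93 bp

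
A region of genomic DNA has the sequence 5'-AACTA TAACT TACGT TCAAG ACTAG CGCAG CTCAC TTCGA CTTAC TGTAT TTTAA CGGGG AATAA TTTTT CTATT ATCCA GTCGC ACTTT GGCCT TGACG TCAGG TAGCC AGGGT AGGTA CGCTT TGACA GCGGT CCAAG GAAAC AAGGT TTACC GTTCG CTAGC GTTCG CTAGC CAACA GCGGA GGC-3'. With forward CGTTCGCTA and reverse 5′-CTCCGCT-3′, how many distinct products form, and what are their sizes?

The forward primer CGTTCGCTA matches the top strand at positions 155–163, 165–173.
The reverse primer's reverse complement is AGCGGAG, matching at positions 180–186.
Each forward site pairs with the reverse site to give a product ending at position 186: sizes 32, 22 bp.

Two products: 32 bp, 22 bp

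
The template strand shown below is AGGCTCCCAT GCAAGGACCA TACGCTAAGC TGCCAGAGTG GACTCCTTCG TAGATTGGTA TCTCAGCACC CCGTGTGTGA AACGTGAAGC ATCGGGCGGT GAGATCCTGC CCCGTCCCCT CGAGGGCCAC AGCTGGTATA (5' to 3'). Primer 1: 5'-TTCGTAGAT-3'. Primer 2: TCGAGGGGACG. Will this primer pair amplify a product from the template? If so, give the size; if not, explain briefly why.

Yes — a 77 bp product.

Primer 1 (TTCGTAGAT) matches the top strand at positions 47–55; it acts as a forward primer.
Primer 2's reverse complement is CGTCCCCTCGA, matching the top strand at positions 113–123; it acts as a reverse primer.
The 3' ends face each other across positions 47–123, giving a 77 bp product.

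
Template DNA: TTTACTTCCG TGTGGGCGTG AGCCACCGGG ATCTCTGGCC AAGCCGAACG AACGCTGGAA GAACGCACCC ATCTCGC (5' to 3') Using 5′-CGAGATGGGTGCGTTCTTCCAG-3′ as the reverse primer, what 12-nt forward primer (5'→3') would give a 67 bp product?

The reverse primer's reverse complement CTGGAAGAACGCACCCATCTCG matches the template at positions 55–76, so the product ends at position 76.
A 67 bp product then starts at position 76 − 67 + 1 = 10.
The forward primer is identical to the top strand there: GTGTGGGCGTGA.

5'-GTGTGGGCGTGA-3'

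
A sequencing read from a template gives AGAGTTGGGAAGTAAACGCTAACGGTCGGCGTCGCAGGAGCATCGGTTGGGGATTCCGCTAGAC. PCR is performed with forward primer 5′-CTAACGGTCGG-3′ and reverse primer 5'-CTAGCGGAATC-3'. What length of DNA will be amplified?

Scanning the template, CTAACGGTCGG occurs at positions 19–29; this primer anneals to the bottom strand there with its 3' end pointing downstream.
The reverse primer's reverse complement is GATTCCGCTAG, which matches the template at positions 52–62.
Amplicon spans positions 19–62: 44 bp.

44 bp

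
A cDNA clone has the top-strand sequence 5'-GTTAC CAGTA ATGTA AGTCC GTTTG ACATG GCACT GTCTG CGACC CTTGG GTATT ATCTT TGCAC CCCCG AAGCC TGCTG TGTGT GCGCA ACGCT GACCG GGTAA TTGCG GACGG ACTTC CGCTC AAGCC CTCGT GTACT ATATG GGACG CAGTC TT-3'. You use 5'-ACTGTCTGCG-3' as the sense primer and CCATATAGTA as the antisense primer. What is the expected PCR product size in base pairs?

114 bp

Forward primer ACTGTCTGCG is found on the top strand at positions 33–42.
Taking the reverse complement of CCATATAGTA gives TACTATATGG, found at positions 137–146 on the template; the primer anneals here to the top strand with its 3' end pointing upstream.
The product runs from position 33 to position 146, so its length is 146 − 33 + 1 = 114 bp.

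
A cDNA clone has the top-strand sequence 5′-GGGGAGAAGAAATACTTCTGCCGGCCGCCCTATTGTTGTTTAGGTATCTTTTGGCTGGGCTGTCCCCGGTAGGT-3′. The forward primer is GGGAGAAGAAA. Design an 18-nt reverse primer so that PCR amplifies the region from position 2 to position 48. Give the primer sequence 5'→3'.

The product's 3' end on the top strand is position 48.
The reverse primer anneals to the top strand over positions 31–48, i.e. to TATTGTTGTTTAGGTATC.
Its sequence written 5'→3' is the reverse complement: GATACCTAAACAACAATA.

5'-GATACCTAAACAACAATA-3'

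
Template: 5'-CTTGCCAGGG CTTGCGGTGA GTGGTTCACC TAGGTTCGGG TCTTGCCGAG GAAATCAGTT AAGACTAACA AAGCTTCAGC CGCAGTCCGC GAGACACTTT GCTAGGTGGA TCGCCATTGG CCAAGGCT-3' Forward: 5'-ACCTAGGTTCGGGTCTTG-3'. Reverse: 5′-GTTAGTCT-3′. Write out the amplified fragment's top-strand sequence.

5'-ACCTAGGTTCGGGTCTTGCCGAGGAAATCAGTTAAGACTAAC-3'

The forward primer matches the template at positions 28–45.
Reverse complement of the reverse primer: AGACTAAC. This occurs on the top strand at positions 62–69.
The product is the template from position 28 through 69 (42 bp).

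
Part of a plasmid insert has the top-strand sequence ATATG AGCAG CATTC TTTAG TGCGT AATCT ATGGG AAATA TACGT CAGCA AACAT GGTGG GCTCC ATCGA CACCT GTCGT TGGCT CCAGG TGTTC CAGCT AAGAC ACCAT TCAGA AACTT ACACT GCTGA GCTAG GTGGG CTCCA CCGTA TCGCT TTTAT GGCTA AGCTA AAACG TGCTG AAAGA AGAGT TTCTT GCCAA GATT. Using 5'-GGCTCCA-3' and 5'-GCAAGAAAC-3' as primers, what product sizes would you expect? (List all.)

138 bp, 116 bp, 59 bp

The forward primer GGCTCCA matches the top strand at positions 60–66, 82–88, 139–145.
The reverse primer's reverse complement is GTTTCTTGC, matching at positions 189–197.
Each forward site pairs with the reverse site to give a product ending at position 197: sizes 138, 116, 59 bp.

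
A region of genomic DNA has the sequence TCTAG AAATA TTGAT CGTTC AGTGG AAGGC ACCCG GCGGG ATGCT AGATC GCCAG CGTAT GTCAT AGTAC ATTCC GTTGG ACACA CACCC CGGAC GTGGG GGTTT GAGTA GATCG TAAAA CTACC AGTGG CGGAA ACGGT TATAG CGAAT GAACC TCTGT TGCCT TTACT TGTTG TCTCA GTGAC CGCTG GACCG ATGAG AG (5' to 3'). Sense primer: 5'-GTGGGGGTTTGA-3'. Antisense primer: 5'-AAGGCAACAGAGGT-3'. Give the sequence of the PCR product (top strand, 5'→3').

Scanning the template, GTGGGGGTTTGA occurs at positions 96–107; this primer anneals to the bottom strand there with its 3' end pointing downstream.
Taking the reverse complement of AAGGCAACAGAGGT gives ACCTCTGTTGCCTT, found at positions 153–166 on the template; the primer anneals here to the top strand with its 3' end pointing upstream.
The product is the template from position 96 through 166 (71 bp).

5'-GTGGGGGTTTGAGTAGATCGTAAAACTACCAGTGGCGGAAACGGTTATAGCGAATGAACCTCTGTTGCCTT-3'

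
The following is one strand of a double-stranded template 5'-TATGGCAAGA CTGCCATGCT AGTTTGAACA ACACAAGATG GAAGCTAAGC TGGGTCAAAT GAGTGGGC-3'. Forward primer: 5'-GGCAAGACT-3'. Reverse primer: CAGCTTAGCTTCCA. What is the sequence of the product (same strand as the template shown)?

Forward primer GGCAAGACT is found on the top strand at positions 4–12.
The reverse primer's reverse complement is TGGAAGCTAAGCTG, which matches the template at positions 39–52.
The product is the template from position 4 through 52 (49 bp).

5'-GGCAAGACTGCCATGCTAGTTTGAACAACACAAGATGGAAGCTAAGCTG-3'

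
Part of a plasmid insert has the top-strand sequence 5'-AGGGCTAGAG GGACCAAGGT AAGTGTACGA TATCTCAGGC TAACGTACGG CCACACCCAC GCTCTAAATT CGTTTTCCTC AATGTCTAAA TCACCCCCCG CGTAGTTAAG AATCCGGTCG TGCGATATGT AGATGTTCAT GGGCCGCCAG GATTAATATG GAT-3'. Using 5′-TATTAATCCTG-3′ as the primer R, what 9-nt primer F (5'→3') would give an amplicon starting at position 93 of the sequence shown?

The reverse primer's reverse complement CAGGATTAATA matches the template at positions 148–158; the product starts at position 93.
The forward primer is identical to the top strand over positions 93–101: ACCCCCCGC.

5'-ACCCCCCGC-3'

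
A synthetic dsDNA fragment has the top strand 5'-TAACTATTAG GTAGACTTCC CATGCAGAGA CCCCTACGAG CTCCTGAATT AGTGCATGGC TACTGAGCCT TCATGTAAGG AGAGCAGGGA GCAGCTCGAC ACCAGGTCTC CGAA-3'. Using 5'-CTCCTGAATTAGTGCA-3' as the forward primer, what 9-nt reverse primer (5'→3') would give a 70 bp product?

The forward primer binds at positions 41–56, so a 70 bp product ends at position 41 + 70 − 1 = 110.
The reverse primer anneals to the top strand over positions 102–110, i.e. to CCAGGTCTC.
Its sequence written 5'→3' is the reverse complement: GAGACCTGG.

5'-GAGACCTGG-3'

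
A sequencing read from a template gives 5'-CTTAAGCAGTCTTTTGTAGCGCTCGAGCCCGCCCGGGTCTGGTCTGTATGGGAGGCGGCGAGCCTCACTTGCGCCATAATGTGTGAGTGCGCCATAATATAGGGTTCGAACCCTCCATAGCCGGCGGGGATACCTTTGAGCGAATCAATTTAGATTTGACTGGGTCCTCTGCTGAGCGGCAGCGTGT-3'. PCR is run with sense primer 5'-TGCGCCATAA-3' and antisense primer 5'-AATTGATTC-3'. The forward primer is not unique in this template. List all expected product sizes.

The forward primer TGCGCCATAA matches the top strand at positions 70–79, 88–97.
The reverse primer's reverse complement is GAATCAATT, matching at positions 142–150.
Each forward site pairs with the reverse site to give a product ending at position 150: sizes 81, 63 bp.

81 bp, 63 bp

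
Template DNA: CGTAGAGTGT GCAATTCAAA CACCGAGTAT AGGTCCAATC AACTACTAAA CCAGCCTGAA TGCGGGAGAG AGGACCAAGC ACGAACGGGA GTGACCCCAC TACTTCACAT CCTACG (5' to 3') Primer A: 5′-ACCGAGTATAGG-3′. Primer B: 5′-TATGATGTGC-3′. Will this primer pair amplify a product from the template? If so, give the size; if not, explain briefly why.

No product — primer B has no binding site in the template.

Primer B (TATGATGTGC) does not match the top strand, and its reverse complement GCACATCATA does not match either.
With no annealing site for primer B, no amplification occurs.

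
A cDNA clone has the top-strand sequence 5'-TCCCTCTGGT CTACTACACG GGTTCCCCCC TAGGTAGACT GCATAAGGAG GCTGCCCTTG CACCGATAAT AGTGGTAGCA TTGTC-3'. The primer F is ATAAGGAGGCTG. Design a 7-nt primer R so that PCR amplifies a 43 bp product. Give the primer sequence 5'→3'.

The forward primer binds at positions 43–54, so a 43 bp product ends at position 43 + 43 − 1 = 85.
The reverse primer anneals to the top strand over positions 79–85, i.e. to CATTGTC.
Its sequence written 5'→3' is the reverse complement: GACAATG.

5'-GACAATG-3'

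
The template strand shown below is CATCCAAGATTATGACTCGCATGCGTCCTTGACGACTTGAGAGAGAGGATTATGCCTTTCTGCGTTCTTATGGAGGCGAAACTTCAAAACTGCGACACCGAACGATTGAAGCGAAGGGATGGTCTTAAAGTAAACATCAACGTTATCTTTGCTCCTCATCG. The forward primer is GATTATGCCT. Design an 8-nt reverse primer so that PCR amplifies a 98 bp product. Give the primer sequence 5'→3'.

5'-TAACGTTG-3'

The forward primer binds at positions 48–57, so a 98 bp product ends at position 48 + 98 − 1 = 145.
The reverse primer anneals to the top strand over positions 138–145, i.e. to CAACGTTA.
Its sequence written 5'→3' is the reverse complement: TAACGTTG.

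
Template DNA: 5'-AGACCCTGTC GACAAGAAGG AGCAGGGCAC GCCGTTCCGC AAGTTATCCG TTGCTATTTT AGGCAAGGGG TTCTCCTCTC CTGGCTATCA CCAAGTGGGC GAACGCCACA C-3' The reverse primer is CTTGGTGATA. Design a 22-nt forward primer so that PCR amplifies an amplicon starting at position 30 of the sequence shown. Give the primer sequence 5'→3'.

5'-CGCCGTTCCGCAAGTTATCCGT-3'

The reverse primer's reverse complement TATCACCAAG matches the template at positions 86–95; the product starts at position 30.
The forward primer is identical to the top strand over positions 30–51: CGCCGTTCCGCAAGTTATCCGT.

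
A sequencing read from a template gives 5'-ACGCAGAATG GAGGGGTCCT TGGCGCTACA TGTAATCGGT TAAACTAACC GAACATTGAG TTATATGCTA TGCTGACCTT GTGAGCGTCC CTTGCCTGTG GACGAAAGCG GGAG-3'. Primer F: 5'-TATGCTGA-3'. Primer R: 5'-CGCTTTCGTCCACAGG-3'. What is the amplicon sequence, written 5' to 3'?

5'-TATGCTGACCTTGTGAGCGTCCCTTGCCTGTGGACGAAAGCG-3'

Forward primer TATGCTGA is found on the top strand at positions 69–76.
Taking the reverse complement of CGCTTTCGTCCACAGG gives CCTGTGGACGAAAGCG, found at positions 95–110 on the template; the primer anneals here to the top strand with its 3' end pointing upstream.
The product is the template from position 69 through 110 (42 bp).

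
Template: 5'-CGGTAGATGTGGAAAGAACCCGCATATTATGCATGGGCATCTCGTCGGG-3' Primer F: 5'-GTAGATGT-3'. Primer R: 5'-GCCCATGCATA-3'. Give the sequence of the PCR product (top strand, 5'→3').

5'-GTAGATGTGGAAAGAACCCGCATATTATGCATGGGC-3'

The forward primer matches the template at positions 3–10.
Reverse complement of the reverse primer: TATGCATGGGC. This occurs on the top strand at positions 28–38.
The product is the template from position 3 through 38 (36 bp).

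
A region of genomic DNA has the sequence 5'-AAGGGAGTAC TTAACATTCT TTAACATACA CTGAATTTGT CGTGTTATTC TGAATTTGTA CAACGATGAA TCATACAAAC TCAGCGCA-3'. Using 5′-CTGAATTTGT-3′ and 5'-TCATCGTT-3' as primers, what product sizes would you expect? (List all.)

39 bp, 20 bp

The forward primer CTGAATTTGT matches the top strand at positions 31–40, 50–59.
The reverse primer's reverse complement is AACGATGA, matching at positions 62–69.
Each forward site pairs with the reverse site to give a product ending at position 69: sizes 39, 20 bp.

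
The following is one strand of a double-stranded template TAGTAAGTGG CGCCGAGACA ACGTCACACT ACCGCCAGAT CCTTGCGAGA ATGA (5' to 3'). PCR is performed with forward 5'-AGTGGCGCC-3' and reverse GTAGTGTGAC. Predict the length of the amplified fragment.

27 bp

Scanning the template, AGTGGCGCC occurs at positions 6–14; this primer anneals to the bottom strand there with its 3' end pointing downstream.
Reverse complement of the reverse primer: GTCACACTAC. This occurs on the top strand at positions 23–32.
Amplicon spans positions 6–32: 27 bp.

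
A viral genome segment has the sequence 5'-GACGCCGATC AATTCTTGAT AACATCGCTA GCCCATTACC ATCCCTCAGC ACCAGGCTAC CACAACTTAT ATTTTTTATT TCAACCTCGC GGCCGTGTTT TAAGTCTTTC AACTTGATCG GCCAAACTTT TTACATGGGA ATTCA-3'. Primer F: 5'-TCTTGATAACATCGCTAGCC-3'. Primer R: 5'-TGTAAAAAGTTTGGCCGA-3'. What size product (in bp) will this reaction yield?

122 bp

Scanning the template, TCTTGATAACATCGCTAGCC occurs at positions 14–33; this primer anneals to the bottom strand there with its 3' end pointing downstream.
Reverse complement of the reverse primer: TCGGCCAAACTTTTTACA. This occurs on the top strand at positions 118–135.
Amplicon spans positions 14–135: 122 bp.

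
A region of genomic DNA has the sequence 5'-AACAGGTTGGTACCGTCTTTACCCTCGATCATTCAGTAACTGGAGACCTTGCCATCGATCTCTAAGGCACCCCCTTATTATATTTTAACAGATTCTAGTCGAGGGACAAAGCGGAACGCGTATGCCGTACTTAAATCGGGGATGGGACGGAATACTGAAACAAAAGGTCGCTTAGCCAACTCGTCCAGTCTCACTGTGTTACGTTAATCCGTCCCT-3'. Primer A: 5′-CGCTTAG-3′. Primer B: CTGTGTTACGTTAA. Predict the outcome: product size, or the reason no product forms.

No product — both primers anneal to the same strand and extend in the same direction.

Primer A (CGCTTAG) matches the top strand at positions 169–175 (3' end points downstream).
Primer B (CTGTGTTACGTTAA) also matches the top strand directly, at positions 194–207 — its reverse complement TTAACGTAACACAG is not present.
Both primers anneal to the bottom strand with 3' ends pointing the same way, so neither can prime synthesis back toward the other.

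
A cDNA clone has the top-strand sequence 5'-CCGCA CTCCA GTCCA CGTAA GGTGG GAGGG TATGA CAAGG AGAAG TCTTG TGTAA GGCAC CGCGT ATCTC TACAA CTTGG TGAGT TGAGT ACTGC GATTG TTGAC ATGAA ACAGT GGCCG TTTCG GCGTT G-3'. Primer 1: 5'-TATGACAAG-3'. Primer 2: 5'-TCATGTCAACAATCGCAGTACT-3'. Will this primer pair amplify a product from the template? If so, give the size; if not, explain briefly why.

Primer 1 (TATGACAAG) matches the top strand at positions 31–39; it acts as a forward primer.
Primer 2's reverse complement is AGTACTGCGATTGTTGACATGA, matching the top strand at positions 88–109; it acts as a reverse primer.
The 3' ends face each other across positions 31–109, giving a 79 bp product.

Yes — a 79 bp product.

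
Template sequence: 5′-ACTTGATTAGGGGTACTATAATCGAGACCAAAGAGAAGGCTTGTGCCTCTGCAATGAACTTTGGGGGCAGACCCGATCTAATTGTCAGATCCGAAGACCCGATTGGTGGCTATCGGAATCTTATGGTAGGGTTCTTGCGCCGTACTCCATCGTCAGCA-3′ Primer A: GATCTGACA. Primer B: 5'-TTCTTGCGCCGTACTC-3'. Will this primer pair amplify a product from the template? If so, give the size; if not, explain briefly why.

No product — the primers' 3' ends point away from each other.

Primer A (GATCTGACA) has reverse complement TGTCAGATC, which matches the top strand at positions 83–91; primer A anneals to the top strand there with its 3' end pointing upstream toward position 83.
Primer B (TTCTTGCGCCGTACTC) matches the top strand directly at positions 132–147; it anneals to the bottom strand with its 3' end pointing downstream toward position 147.
The 3' ends diverge (primer A extends toward position 1, primer B toward position 158), so the primers never converge on a shared product.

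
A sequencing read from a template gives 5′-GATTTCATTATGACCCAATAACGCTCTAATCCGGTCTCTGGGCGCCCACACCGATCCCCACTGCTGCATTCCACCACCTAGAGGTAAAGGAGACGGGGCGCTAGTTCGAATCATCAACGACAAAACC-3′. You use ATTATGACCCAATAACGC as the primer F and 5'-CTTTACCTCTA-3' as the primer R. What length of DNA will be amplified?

The forward primer matches the template at positions 7–24.
Taking the reverse complement of CTTTACCTCTA gives TAGAGGTAAAG, found at positions 79–89 on the template; the primer anneals here to the top strand with its 3' end pointing upstream.
Product length = (reverse-primer end) − (forward-primer start) + 1 = 89 − 7 + 1 = 83 bp.

83 bp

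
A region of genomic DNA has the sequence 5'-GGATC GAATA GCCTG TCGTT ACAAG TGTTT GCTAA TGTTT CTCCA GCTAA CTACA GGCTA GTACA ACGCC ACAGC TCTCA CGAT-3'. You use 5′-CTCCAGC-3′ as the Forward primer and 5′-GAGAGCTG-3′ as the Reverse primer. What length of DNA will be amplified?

Scanning the template, CTCCAGC occurs at positions 41–47; this primer anneals to the bottom strand there with its 3' end pointing downstream.
Taking the reverse complement of GAGAGCTG gives CAGCTCTC, found at positions 72–79 on the template; the primer anneals here to the top strand with its 3' end pointing upstream.
Amplicon spans positions 41–79: 39 bp.

39 bp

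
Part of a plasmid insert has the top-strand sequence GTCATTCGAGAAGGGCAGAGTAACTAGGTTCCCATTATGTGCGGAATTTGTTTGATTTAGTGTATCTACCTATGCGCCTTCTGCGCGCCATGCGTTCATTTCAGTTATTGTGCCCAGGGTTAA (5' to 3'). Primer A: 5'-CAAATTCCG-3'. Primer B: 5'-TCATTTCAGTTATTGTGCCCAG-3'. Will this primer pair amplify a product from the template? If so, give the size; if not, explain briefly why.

Primer A (CAAATTCCG) has reverse complement CGGAATTTG, which matches the top strand at positions 42–50; primer A anneals to the top strand there with its 3' end pointing upstream toward position 42.
Primer B (TCATTTCAGTTATTGTGCCCAG) matches the top strand directly at positions 96–117; it anneals to the bottom strand with its 3' end pointing downstream toward position 117.
The 3' ends diverge (primer A extends toward position 1, primer B toward position 123), so the primers never converge on a shared product.

No product — the primers' 3' ends point away from each other.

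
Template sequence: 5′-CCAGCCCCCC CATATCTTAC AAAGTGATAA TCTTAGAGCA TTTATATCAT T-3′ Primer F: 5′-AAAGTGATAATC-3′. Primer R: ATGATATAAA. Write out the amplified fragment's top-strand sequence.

Scanning the template, AAAGTGATAATC occurs at positions 21–32; this primer anneals to the bottom strand there with its 3' end pointing downstream.
Taking the reverse complement of ATGATATAAA gives TTTATATCAT, found at positions 41–50 on the template; the primer anneals here to the top strand with its 3' end pointing upstream.
The product is the template from position 21 through 50 (30 bp).

5'-AAAGTGATAATCTTAGAGCATTTATATCAT-3'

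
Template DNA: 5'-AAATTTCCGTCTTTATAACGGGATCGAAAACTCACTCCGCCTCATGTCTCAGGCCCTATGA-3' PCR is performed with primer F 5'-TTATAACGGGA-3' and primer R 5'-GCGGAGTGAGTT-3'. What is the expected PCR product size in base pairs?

28 bp

Scanning the template, TTATAACGGGA occurs at positions 13–23; this primer anneals to the bottom strand there with its 3' end pointing downstream.
Taking the reverse complement of GCGGAGTGAGTT gives AACTCACTCCGC, found at positions 29–40 on the template; the primer anneals here to the top strand with its 3' end pointing upstream.
The product runs from position 13 to position 40, so its length is 40 − 13 + 1 = 28 bp.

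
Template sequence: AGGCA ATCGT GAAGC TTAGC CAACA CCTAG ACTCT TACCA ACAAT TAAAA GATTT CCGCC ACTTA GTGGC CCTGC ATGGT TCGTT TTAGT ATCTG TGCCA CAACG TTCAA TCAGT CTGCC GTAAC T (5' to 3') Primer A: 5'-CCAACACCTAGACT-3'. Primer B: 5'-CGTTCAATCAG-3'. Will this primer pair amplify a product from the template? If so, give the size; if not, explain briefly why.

Primer A (CCAACACCTAGACT) matches the top strand at positions 20–33 (3' end points downstream).
Primer B (CGTTCAATCAG) also matches the top strand directly, at positions 104–114 — its reverse complement CTGATTGAACG is not present.
Both primers anneal to the bottom strand with 3' ends pointing the same way, so neither can prime synthesis back toward the other.

No product — both primers anneal to the same strand and extend in the same direction.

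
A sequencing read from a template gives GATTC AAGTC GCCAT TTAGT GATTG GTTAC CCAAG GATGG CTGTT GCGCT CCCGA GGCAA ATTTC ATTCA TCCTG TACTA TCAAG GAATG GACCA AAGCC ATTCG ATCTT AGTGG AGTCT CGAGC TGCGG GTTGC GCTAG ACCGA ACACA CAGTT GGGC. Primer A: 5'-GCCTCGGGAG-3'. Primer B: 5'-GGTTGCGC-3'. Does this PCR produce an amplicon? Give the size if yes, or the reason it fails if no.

Primer A (GCCTCGGGAG) has reverse complement CTCCCGAGGC, which matches the top strand at positions 49–58; primer A anneals to the top strand there with its 3' end pointing upstream toward position 49.
Primer B (GGTTGCGC) matches the top strand directly at positions 130–137; it anneals to the bottom strand with its 3' end pointing downstream toward position 137.
The 3' ends diverge (primer A extends toward position 1, primer B toward position 159), so the primers never converge on a shared product.

No product — the primers' 3' ends point away from each other.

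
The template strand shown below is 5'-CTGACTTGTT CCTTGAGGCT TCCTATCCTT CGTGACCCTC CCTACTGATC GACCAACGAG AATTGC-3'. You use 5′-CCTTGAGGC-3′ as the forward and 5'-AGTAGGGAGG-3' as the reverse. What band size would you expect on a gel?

36 bp

Scanning the template, CCTTGAGGC occurs at positions 11–19; this primer anneals to the bottom strand there with its 3' end pointing downstream.
Reverse complement of the reverse primer: CCTCCCTACT. This occurs on the top strand at positions 37–46.
Product length = (reverse-primer end) − (forward-primer start) + 1 = 46 − 11 + 1 = 36 bp.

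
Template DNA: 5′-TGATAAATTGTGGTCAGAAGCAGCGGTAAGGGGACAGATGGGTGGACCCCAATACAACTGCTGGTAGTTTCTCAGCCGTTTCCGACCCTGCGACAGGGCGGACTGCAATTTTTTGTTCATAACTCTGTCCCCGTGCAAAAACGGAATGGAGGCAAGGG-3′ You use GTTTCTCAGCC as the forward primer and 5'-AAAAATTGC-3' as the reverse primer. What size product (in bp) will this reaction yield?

Scanning the template, GTTTCTCAGCC occurs at positions 67–77; this primer anneals to the bottom strand there with its 3' end pointing downstream.
The reverse primer's reverse complement is GCAATTTTT, which matches the template at positions 105–113.
The product runs from position 67 to position 113, so its length is 113 − 67 + 1 = 47 bp.

47 bp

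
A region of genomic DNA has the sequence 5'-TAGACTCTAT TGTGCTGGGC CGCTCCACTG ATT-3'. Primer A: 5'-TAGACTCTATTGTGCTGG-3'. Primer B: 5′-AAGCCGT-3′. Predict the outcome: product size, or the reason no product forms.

No product — primer B has no binding site in the template.

Primer B (AAGCCGT) does not match the top strand, and its reverse complement ACGGCTT does not match either.
With no annealing site for primer B, no amplification occurs.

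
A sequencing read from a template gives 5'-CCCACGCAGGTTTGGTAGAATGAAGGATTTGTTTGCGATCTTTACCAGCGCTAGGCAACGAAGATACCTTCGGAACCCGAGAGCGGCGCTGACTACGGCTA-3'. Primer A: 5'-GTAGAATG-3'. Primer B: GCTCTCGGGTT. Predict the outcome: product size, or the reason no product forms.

Primer A (GTAGAATG) matches the top strand at positions 15–22; it acts as a forward primer.
Primer B's reverse complement is AACCCGAGAGC, matching the top strand at positions 74–84; it acts as a reverse primer.
The 3' ends face each other across positions 15–84, giving a 70 bp product.

Yes — a 70 bp product.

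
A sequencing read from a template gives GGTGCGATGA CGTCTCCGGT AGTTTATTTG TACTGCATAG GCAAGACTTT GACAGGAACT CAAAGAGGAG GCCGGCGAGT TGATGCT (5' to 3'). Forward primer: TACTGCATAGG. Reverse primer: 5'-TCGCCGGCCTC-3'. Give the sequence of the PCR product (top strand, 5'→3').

5'-TACTGCATAGGCAAGACTTTGACAGGAACTCAAAGAGGAGGCCGGCGA-3'

Forward primer TACTGCATAGG is found on the top strand at positions 31–41.
The reverse primer's reverse complement is GAGGCCGGCGA, which matches the template at positions 68–78.
The product is the template from position 31 through 78 (48 bp).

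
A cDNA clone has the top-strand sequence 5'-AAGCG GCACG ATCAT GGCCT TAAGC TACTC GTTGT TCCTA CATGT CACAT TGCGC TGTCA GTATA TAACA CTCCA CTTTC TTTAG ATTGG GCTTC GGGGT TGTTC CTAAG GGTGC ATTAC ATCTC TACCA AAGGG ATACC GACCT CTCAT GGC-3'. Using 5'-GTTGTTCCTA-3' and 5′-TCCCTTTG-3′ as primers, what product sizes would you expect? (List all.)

The forward primer GTTGTTCCTA matches the top strand at positions 31–40, 99–108.
The reverse primer's reverse complement is CAAAGGGA, matching at positions 129–136.
Each forward site pairs with the reverse site to give a product ending at position 136: sizes 106, 38 bp.

106 bp, 38 bp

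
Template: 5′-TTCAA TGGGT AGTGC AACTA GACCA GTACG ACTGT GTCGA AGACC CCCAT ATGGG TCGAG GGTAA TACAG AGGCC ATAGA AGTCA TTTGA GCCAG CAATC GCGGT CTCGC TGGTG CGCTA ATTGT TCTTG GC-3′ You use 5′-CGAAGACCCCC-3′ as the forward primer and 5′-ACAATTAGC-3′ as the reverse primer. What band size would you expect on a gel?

88 bp

The forward primer matches the template at positions 38–48.
Reverse complement of the reverse primer: GCTAATTGT. This occurs on the top strand at positions 117–125.
Amplicon spans positions 38–125: 88 bp.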